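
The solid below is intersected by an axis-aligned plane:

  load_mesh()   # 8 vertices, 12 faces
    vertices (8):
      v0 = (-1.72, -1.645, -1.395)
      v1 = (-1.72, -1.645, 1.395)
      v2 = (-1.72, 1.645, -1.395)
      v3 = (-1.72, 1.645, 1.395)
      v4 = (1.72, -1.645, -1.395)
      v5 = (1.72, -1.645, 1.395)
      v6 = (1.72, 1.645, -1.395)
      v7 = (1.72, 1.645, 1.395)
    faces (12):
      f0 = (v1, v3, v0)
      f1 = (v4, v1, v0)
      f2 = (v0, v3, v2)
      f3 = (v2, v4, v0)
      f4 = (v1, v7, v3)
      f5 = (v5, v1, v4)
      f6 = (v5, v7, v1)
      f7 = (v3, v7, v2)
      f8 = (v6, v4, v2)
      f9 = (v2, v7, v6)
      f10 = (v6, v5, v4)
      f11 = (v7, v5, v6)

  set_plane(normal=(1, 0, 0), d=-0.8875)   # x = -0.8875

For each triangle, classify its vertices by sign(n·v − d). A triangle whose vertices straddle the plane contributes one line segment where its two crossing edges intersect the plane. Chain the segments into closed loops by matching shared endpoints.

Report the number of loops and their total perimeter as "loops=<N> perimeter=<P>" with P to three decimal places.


loops=1 perimeter=12.160

Straddling triangles (8 of 12):
  (v4,v1,v0) [+--] → (-0.8875, -1.645, 0.719804)–(-0.8875, -1.645, -1.395)  len=2.1148
  (v2,v4,v0) [-+-] → (-0.8875, 0.848801, -1.395)–(-0.8875, -1.645, -1.395)  len=2.4938
  (v1,v7,v3) [-+-] → (-0.8875, -0.848801, 1.395)–(-0.8875, 1.645, 1.395)  len=2.4938
  (v5,v1,v4) [+-+] → (-0.8875, -1.645, 1.395)–(-0.8875, -1.645, 0.719804)  len=0.6752
  (v5,v7,v1) [++-] → (-0.8875, -0.848801, 1.395)–(-0.8875, -1.645, 1.395)  len=0.7962
  (v3,v7,v2) [-+-] → (-0.8875, 1.645, 1.395)–(-0.8875, 1.645, -0.719804)  len=2.1148
  (v6,v4,v2) [++-] → (-0.8875, 0.848801, -1.395)–(-0.8875, 1.645, -1.395)  len=0.7962
  (v2,v7,v6) [-++] → (-0.8875, 1.645, -0.719804)–(-0.8875, 1.645, -1.395)  len=0.6752

Chained into 1 loop(s):
  loop 1: 8 segments, perimeter = 12.1600
Total perimeter = 12.160


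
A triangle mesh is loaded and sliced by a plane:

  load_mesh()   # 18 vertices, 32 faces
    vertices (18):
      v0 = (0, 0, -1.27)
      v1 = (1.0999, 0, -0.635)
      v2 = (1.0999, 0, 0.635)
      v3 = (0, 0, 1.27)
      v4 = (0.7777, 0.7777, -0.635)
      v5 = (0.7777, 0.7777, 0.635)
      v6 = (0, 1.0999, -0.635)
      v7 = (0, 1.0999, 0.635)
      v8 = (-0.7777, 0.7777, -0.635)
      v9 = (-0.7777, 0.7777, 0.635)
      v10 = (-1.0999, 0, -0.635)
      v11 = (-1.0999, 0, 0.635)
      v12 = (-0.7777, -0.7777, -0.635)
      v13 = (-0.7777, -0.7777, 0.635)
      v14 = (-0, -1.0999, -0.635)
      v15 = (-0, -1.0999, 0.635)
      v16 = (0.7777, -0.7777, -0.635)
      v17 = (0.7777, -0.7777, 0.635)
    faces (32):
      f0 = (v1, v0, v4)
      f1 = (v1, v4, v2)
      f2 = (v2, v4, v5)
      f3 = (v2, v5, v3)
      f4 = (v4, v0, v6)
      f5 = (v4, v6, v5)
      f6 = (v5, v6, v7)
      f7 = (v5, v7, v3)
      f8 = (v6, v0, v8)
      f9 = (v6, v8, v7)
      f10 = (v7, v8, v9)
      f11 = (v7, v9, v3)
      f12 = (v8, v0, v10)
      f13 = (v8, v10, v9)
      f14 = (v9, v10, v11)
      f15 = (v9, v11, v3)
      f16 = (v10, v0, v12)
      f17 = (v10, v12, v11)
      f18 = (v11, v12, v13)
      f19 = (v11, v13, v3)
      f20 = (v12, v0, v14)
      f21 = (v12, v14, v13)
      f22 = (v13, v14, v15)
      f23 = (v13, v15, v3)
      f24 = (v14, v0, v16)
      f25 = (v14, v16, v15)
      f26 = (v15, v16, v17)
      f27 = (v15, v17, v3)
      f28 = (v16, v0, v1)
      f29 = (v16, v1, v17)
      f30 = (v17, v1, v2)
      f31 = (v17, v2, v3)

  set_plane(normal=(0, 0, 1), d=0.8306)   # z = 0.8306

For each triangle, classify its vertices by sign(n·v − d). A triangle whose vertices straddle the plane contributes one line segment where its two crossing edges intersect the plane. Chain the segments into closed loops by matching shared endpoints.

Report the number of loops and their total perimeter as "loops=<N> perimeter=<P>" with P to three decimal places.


Straddling triangles (8 of 32):
  (v2,v5,v3) [--+] → (0.538144, 0.538144, 0.8306)–(0.761096, 0, 0.8306)  len=0.5825
  (v5,v7,v3) [--+] → (0, 0.761096, 0.8306)–(0.538144, 0.538144, 0.8306)  len=0.5825
  (v7,v9,v3) [--+] → (-0.538144, 0.538144, 0.8306)–(0, 0.761096, 0.8306)  len=0.5825
  (v9,v11,v3) [--+] → (-0.761096, 0, 0.8306)–(-0.538144, 0.538144, 0.8306)  len=0.5825
  (v11,v13,v3) [--+] → (-0.538144, -0.538144, 0.8306)–(-0.761096, 0, 0.8306)  len=0.5825
  (v13,v15,v3) [--+] → (0, -0.761096, 0.8306)–(-0.538144, -0.538144, 0.8306)  len=0.5825
  (v15,v17,v3) [--+] → (0.538144, -0.538144, 0.8306)–(0, -0.761096, 0.8306)  len=0.5825
  (v17,v2,v3) [--+] → (0.761096, 0, 0.8306)–(0.538144, -0.538144, 0.8306)  len=0.5825

Chained into 1 loop(s):
  loop 1: 8 segments, perimeter = 4.6600
Total perimeter = 4.660

loops=1 perimeter=4.660


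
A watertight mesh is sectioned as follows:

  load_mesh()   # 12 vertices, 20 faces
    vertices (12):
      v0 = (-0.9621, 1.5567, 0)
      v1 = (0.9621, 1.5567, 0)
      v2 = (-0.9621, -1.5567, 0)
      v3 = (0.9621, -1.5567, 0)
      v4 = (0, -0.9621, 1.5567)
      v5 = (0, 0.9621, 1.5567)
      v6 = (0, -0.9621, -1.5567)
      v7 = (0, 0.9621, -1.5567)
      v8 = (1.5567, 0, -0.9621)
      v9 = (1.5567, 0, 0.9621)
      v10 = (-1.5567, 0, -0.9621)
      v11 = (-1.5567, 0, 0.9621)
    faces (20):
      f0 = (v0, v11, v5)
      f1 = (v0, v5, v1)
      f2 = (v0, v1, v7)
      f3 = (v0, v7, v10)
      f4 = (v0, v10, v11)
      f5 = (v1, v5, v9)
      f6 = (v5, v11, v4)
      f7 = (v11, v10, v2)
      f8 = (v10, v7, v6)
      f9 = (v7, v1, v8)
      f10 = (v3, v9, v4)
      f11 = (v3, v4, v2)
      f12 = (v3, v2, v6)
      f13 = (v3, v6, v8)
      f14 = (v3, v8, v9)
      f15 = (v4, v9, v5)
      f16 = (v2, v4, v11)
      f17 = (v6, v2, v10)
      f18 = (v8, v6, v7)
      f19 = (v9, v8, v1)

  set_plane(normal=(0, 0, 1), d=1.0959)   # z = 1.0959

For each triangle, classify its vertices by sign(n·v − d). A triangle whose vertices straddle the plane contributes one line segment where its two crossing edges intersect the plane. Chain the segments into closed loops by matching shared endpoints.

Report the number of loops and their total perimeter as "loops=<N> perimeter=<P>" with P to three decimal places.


Straddling triangles (8 of 20):
  (v0,v11,v5) [--+] → (-1.2064, 0.216497, 1.0959)–(-0.284792, 1.13811, 1.0959)  len=1.3034
  (v0,v5,v1) [-+-] → (-0.284792, 1.13811, 1.0959)–(0.284792, 1.13811, 1.0959)  len=0.5696
  (v1,v5,v9) [-+-] → (0.284792, 1.13811, 1.0959)–(1.2064, 0.216497, 1.0959)  len=1.3034
  (v5,v11,v4) [+-+] → (-1.2064, 0.216497, 1.0959)–(-1.2064, -0.216497, 1.0959)  len=0.4330
  (v3,v9,v4) [--+] → (1.2064, -0.216497, 1.0959)–(0.284792, -1.13811, 1.0959)  len=1.3034
  (v3,v4,v2) [-+-] → (0.284792, -1.13811, 1.0959)–(-0.284792, -1.13811, 1.0959)  len=0.5696
  (v4,v9,v5) [+-+] → (1.2064, -0.216497, 1.0959)–(1.2064, 0.216497, 1.0959)  len=0.4330
  (v2,v4,v11) [-+-] → (-0.284792, -1.13811, 1.0959)–(-1.2064, -0.216497, 1.0959)  len=1.3034

Chained into 1 loop(s):
  loop 1: 8 segments, perimeter = 7.2186
Total perimeter = 7.219

loops=1 perimeter=7.219


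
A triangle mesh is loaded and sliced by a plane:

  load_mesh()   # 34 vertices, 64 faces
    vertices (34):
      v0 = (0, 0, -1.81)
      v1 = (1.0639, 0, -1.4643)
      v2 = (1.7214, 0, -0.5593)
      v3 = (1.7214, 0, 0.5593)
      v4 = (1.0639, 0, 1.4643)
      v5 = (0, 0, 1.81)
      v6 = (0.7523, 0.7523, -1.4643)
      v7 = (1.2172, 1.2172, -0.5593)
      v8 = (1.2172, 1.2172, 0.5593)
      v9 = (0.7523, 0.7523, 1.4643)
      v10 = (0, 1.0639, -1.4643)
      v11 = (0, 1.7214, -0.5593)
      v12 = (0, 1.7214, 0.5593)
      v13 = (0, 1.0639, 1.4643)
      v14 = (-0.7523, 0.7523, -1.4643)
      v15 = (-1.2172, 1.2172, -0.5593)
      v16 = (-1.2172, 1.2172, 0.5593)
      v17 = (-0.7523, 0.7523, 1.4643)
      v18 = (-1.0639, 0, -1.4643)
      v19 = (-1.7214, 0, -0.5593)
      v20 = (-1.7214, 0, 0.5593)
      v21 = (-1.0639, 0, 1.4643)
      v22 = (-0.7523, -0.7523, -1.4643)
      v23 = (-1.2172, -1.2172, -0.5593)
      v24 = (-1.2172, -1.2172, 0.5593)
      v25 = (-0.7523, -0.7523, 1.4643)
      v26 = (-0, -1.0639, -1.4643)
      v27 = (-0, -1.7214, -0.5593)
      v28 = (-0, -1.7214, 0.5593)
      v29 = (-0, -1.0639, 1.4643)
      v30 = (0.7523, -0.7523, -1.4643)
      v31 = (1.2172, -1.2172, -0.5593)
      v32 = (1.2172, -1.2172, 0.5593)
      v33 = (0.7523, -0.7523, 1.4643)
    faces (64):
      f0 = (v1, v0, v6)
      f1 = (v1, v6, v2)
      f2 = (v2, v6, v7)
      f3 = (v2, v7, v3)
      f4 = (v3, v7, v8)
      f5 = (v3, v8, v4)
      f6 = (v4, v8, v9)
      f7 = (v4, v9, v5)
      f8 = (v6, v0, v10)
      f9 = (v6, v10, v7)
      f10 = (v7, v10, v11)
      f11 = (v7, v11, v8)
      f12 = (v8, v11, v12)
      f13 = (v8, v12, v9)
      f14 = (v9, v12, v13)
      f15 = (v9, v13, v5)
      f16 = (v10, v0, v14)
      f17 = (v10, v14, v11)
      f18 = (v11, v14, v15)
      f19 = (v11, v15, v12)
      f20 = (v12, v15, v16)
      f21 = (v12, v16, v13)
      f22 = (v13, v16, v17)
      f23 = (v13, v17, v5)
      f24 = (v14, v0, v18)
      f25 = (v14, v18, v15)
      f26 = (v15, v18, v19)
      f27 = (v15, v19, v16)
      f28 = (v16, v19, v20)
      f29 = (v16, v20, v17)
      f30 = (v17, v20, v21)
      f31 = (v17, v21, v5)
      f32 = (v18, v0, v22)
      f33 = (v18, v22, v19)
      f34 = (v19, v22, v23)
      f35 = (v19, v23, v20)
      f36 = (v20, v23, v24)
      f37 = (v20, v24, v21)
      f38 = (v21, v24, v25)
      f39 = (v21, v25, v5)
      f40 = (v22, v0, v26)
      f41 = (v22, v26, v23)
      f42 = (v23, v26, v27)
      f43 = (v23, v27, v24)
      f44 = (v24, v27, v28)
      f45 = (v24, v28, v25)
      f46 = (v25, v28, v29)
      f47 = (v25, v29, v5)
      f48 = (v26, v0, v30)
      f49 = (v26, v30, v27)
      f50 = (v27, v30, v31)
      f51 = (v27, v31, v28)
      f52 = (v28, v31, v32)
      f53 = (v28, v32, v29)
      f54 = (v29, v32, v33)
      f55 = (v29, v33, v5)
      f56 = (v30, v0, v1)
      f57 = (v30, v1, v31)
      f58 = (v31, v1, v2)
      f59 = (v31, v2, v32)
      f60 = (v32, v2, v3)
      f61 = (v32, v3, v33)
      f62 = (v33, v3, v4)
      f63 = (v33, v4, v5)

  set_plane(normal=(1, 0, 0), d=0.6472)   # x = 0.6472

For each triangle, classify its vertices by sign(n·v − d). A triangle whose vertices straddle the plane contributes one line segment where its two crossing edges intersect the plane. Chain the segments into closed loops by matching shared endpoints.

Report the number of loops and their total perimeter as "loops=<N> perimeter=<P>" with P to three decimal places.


Straddling triangles (20 of 64):
  (v1,v0,v6) [+-+] → (0.6472, 0, -1.5997)–(0.6472, 0.6472, -1.5126)  len=0.6530
  (v4,v9,v5) [++-] → (0.6472, 0.6472, 1.5126)–(0.6472, 0, 1.5997)  len=0.6530
  (v6,v0,v10) [+--] → (0.6472, 0.6472, -1.5126)–(0.6472, 0.795832, -1.4643)  len=0.1563
  (v6,v10,v7) [+-+] → (0.6472, 0.795832, -1.4643)–(0.6472, 1.14541, -0.983101)  len=0.5948
  (v7,v10,v11) [+--] → (0.6472, 1.14541, -0.983101)–(0.6472, 1.45331, -0.5593)  len=0.5238
  (v7,v11,v8) [+-+] → (0.6472, 1.45331, -0.5593)–(0.6472, 1.45331, 0.0354732)  len=0.5948
  (v8,v11,v12) [+--] → (0.6472, 1.45331, 0.0354732)–(0.6472, 1.45331, 0.5593)  len=0.5238
  (v8,v12,v9) [+-+] → (0.6472, 1.45331, 0.5593)–(0.6472, 0.887688, 1.33787)  len=0.9623
  (v9,v12,v13) [+--] → (0.6472, 0.887688, 1.33787)–(0.6472, 0.795832, 1.4643)  len=0.1563
  (v9,v13,v5) [+--] → (0.6472, 0.795832, 1.4643)–(0.6472, 0.6472, 1.5126)  len=0.1563
  (v26,v0,v30) [--+] → (0.6472, -0.6472, -1.5126)–(0.6472, -0.795832, -1.4643)  len=0.1563
  (v26,v30,v27) [-+-] → (0.6472, -0.795832, -1.4643)–(0.6472, -0.887688, -1.33787)  len=0.1563
  (v27,v30,v31) [-++] → (0.6472, -0.887688, -1.33787)–(0.6472, -1.45331, -0.5593)  len=0.9623
  (v27,v31,v28) [-+-] → (0.6472, -1.45331, -0.5593)–(0.6472, -1.45331, -0.0354732)  len=0.5238
  (v28,v31,v32) [-++] → (0.6472, -1.45331, -0.0354732)–(0.6472, -1.45331, 0.5593)  len=0.5948
  (v28,v32,v29) [-+-] → (0.6472, -1.45331, 0.5593)–(0.6472, -1.14541, 0.983101)  len=0.5238
  (v29,v32,v33) [-++] → (0.6472, -1.14541, 0.983101)–(0.6472, -0.795832, 1.4643)  len=0.5948
  (v29,v33,v5) [-+-] → (0.6472, -0.795832, 1.4643)–(0.6472, -0.6472, 1.5126)  len=0.1563
  (v30,v0,v1) [+-+] → (0.6472, -0.6472, -1.5126)–(0.6472, 0, -1.5997)  len=0.6530
  (v33,v4,v5) [++-] → (0.6472, 0, 1.5997)–(0.6472, -0.6472, 1.5126)  len=0.6530

Chained into 1 loop(s):
  loop 1: 20 segments, perimeter = 9.9489
Total perimeter = 9.949

loops=1 perimeter=9.949


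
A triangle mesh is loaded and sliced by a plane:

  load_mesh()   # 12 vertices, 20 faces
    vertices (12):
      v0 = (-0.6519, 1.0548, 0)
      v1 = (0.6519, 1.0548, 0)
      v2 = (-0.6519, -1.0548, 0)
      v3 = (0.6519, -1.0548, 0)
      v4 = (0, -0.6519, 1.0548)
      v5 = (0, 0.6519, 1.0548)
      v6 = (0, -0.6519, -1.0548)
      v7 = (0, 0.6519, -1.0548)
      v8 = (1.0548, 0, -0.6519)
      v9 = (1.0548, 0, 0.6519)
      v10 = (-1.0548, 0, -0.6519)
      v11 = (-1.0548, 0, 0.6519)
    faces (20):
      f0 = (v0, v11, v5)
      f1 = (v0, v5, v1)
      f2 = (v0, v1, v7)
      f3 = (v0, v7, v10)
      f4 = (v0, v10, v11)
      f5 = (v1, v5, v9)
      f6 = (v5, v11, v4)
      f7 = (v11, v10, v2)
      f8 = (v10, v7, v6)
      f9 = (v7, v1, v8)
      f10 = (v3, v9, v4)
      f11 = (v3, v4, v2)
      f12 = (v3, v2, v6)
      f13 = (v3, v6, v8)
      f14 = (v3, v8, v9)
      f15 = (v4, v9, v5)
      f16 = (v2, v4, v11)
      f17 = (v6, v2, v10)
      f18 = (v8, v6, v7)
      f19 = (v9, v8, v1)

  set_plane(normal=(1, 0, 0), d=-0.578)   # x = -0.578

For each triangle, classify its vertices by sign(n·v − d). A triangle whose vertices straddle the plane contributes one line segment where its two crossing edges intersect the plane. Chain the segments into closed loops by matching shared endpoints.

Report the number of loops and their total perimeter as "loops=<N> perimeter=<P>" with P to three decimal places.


Straddling triangles (10 of 20):
  (v0,v11,v5) [--+] → (-0.578, 0.294678, 0.834022)–(-0.578, 1.00913, 0.119573)  len=1.0104
  (v0,v5,v1) [-++] → (-0.578, 1.00913, 0.119573)–(-0.578, 1.0548, 0)  len=0.1280
  (v0,v1,v7) [-++] → (-0.578, 1.0548, 0)–(-0.578, 1.00913, -0.119573)  len=0.1280
  (v0,v7,v10) [-+-] → (-0.578, 1.00913, -0.119573)–(-0.578, 0.294678, -0.834022)  len=1.0104
  (v5,v11,v4) [+-+] → (-0.578, 0.294678, 0.834022)–(-0.578, -0.294678, 0.834022)  len=0.5894
  (v10,v7,v6) [-++] → (-0.578, 0.294678, -0.834022)–(-0.578, -0.294678, -0.834022)  len=0.5894
  (v3,v4,v2) [++-] → (-0.578, -1.00913, 0.119573)–(-0.578, -1.0548, 0)  len=0.1280
  (v3,v2,v6) [+-+] → (-0.578, -1.0548, 0)–(-0.578, -1.00913, -0.119573)  len=0.1280
  (v2,v4,v11) [-+-] → (-0.578, -1.00913, 0.119573)–(-0.578, -0.294678, 0.834022)  len=1.0104
  (v6,v2,v10) [+--] → (-0.578, -1.00913, -0.119573)–(-0.578, -0.294678, -0.834022)  len=1.0104

Chained into 1 loop(s):
  loop 1: 10 segments, perimeter = 5.7322
Total perimeter = 5.732

loops=1 perimeter=5.732


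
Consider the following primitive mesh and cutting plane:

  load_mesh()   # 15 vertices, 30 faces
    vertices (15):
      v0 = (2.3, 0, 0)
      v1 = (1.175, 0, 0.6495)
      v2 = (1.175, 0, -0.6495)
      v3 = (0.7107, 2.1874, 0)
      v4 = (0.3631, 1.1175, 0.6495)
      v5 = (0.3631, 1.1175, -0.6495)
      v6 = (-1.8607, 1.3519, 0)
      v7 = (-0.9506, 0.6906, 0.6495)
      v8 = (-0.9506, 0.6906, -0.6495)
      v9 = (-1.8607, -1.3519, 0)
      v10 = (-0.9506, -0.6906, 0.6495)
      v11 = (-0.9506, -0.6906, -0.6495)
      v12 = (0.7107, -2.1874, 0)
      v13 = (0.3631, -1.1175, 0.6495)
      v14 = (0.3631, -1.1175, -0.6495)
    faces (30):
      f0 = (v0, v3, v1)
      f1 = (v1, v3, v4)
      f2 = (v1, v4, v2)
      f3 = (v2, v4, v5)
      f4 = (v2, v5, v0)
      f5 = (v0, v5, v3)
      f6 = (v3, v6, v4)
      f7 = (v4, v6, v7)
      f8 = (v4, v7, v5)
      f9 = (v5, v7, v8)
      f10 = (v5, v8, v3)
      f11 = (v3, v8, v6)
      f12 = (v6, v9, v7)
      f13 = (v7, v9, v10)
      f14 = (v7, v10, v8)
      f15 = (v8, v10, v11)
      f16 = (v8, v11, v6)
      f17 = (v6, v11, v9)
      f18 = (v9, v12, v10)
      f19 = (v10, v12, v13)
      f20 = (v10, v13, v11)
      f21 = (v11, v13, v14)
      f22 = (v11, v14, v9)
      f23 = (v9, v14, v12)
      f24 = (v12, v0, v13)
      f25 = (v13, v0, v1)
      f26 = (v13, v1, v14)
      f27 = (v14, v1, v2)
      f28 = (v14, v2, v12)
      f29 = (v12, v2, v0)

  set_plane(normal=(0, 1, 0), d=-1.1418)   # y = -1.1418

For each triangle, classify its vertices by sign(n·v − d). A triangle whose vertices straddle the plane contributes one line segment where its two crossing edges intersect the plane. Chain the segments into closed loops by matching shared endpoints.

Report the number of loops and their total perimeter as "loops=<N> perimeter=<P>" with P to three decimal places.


loops=1 perimeter=7.228

Straddling triangles (10 of 30):
  (v6,v9,v7) [+-+] → (-1.8607, -1.1418, 0)–(-1.76708, -1.1418, 0.0668103)  len=0.1150
  (v7,v9,v10) [+-+] → (-1.76708, -1.1418, 0.0668103)–(-1.57155, -1.1418, 0.206351)  len=0.2402
  (v6,v11,v9) [++-] → (-1.57155, -1.1418, -0.206351)–(-1.8607, -1.1418, 0)  len=0.3552
  (v9,v12,v10) [--+] → (-0.449813, -1.1418, 0.453713)–(-1.57155, -1.1418, 0.206351)  len=1.1487
  (v10,v12,v13) [+-+] → (-0.449813, -1.1418, 0.453713)–(0.370995, -1.1418, 0.634748)  len=0.8405
  (v11,v14,v9) [++-] → (0.132561, -1.1418, -0.582167)–(-1.57155, -1.1418, -0.206351)  len=1.7451
  (v9,v14,v12) [-+-] → (0.132561, -1.1418, -0.582167)–(0.370995, -1.1418, -0.634748)  len=0.2442
  (v12,v0,v13) [-++] → (1.4704, -1.1418, 0)–(0.370995, -1.1418, 0.634748)  len=1.2695
  (v14,v2,v12) [++-] → (0.93264, -1.1418, -0.310468)–(0.370995, -1.1418, -0.634748)  len=0.6485
  (v12,v2,v0) [-++] → (0.93264, -1.1418, -0.310468)–(1.4704, -1.1418, 0)  len=0.6209

Chained into 1 loop(s):
  loop 1: 10 segments, perimeter = 7.2279
Total perimeter = 7.228


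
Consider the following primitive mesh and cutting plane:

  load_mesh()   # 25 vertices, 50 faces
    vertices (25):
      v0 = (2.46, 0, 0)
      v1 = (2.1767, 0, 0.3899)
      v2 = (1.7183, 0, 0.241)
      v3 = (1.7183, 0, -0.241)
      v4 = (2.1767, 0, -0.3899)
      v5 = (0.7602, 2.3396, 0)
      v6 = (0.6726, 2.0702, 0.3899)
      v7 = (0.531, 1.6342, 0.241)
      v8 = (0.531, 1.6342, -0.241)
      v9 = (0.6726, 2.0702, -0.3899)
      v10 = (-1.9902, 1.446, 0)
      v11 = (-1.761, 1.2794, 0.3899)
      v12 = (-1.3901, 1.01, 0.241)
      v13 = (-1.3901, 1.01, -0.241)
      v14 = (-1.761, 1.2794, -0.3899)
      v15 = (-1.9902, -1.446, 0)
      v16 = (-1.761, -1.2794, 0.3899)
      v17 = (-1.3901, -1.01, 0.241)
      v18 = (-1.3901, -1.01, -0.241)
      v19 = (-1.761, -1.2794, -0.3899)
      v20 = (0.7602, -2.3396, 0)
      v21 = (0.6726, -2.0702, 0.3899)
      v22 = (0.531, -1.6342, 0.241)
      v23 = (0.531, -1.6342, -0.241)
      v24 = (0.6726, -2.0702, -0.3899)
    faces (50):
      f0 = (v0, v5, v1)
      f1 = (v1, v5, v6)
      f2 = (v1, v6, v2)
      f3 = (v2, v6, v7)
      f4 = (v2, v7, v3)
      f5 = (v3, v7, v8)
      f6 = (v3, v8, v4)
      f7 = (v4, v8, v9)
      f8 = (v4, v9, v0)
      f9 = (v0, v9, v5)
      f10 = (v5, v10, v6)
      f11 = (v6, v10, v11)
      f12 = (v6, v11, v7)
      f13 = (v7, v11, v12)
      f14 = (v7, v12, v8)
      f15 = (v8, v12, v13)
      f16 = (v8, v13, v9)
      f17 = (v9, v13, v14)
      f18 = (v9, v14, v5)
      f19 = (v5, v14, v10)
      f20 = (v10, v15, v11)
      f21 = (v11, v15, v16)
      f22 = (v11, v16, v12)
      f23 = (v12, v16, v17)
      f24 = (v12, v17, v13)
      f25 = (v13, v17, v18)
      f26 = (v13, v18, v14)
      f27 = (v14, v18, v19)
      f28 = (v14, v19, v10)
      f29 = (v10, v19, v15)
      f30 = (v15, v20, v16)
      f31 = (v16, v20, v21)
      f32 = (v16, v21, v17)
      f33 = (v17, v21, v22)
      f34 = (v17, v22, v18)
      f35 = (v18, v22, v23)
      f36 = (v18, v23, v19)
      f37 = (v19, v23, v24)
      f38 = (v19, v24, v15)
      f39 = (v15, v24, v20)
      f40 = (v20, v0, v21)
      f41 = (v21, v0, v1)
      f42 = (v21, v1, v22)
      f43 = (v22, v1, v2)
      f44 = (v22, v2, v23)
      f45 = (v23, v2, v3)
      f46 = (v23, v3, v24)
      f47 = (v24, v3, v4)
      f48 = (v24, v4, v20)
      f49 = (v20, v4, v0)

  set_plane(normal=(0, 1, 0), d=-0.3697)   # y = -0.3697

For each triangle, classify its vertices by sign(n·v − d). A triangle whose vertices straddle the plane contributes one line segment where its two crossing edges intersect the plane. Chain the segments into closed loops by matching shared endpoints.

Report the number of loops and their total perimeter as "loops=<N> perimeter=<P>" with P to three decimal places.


Straddling triangles (20 of 50):
  (v10,v15,v11) [+-+] → (-1.9902, -0.3697, 0)–(-1.89969, -0.3697, 0.153977)  len=0.1786
  (v11,v15,v16) [+--] → (-1.89969, -0.3697, 0.153977)–(-1.761, -0.3697, 0.3899)  len=0.2737
  (v11,v16,v12) [+-+] → (-1.761, -0.3697, 0.3899)–(-1.61362, -0.3697, 0.330734)  len=0.1588
  (v12,v16,v17) [+--] → (-1.61362, -0.3697, 0.330734)–(-1.3901, -0.3697, 0.241)  len=0.2409
  (v12,v17,v13) [+-+] → (-1.3901, -0.3697, 0.241)–(-1.3901, -0.3697, 0.0882155)  len=0.1528
  (v13,v17,v18) [+--] → (-1.3901, -0.3697, 0.0882155)–(-1.3901, -0.3697, -0.241)  len=0.3292
  (v13,v18,v14) [+-+] → (-1.3901, -0.3697, -0.241)–(-1.49383, -0.3697, -0.282644)  len=0.1118
  (v14,v18,v19) [+--] → (-1.49383, -0.3697, -0.282644)–(-1.761, -0.3697, -0.3899)  len=0.2879
  (v14,v19,v10) [+-+] → (-1.761, -0.3697, -0.3899)–(-1.8375, -0.3697, -0.259757)  len=0.1510
  (v10,v19,v15) [+--] → (-1.8375, -0.3697, -0.259757)–(-1.9902, -0.3697, 0)  len=0.3013
  (v20,v0,v21) [-+-] → (2.1914, -0.3697, 0)–(2.1408, -0.3697, 0.069629)  len=0.0861
  (v21,v0,v1) [-++] → (2.1408, -0.3697, 0.069629)–(1.9081, -0.3697, 0.3899)  len=0.3959
  (v21,v1,v22) [-+-] → (1.9081, -0.3697, 0.3899)–(1.8044, -0.3697, 0.356215)  len=0.1090
  (v22,v1,v2) [-++] → (1.8044, -0.3697, 0.356215)–(1.4497, -0.3697, 0.241)  len=0.3729
  (v22,v2,v23) [-+-] → (1.4497, -0.3697, 0.241)–(1.4497, -0.3697, 0.131959)  len=0.1090
  (v23,v2,v3) [-++] → (1.4497, -0.3697, 0.131959)–(1.4497, -0.3697, -0.241)  len=0.3730
  (v23,v3,v24) [-+-] → (1.4497, -0.3697, -0.241)–(1.53156, -0.3697, -0.267591)  len=0.0861
  (v24,v3,v4) [-++] → (1.53156, -0.3697, -0.267591)–(1.9081, -0.3697, -0.3899)  len=0.3959
  (v24,v4,v20) [-+-] → (1.9081, -0.3697, -0.3899)–(1.95287, -0.3697, -0.328289)  len=0.0762
  (v20,v4,v0) [-++] → (1.95287, -0.3697, -0.328289)–(2.1914, -0.3697, 0)  len=0.4058

Chained into 2 loop(s):
  loop 1: 10 segments, perimeter = 2.1859
  loop 2: 10 segments, perimeter = 2.4099
Total perimeter = 4.596

loops=2 perimeter=4.596


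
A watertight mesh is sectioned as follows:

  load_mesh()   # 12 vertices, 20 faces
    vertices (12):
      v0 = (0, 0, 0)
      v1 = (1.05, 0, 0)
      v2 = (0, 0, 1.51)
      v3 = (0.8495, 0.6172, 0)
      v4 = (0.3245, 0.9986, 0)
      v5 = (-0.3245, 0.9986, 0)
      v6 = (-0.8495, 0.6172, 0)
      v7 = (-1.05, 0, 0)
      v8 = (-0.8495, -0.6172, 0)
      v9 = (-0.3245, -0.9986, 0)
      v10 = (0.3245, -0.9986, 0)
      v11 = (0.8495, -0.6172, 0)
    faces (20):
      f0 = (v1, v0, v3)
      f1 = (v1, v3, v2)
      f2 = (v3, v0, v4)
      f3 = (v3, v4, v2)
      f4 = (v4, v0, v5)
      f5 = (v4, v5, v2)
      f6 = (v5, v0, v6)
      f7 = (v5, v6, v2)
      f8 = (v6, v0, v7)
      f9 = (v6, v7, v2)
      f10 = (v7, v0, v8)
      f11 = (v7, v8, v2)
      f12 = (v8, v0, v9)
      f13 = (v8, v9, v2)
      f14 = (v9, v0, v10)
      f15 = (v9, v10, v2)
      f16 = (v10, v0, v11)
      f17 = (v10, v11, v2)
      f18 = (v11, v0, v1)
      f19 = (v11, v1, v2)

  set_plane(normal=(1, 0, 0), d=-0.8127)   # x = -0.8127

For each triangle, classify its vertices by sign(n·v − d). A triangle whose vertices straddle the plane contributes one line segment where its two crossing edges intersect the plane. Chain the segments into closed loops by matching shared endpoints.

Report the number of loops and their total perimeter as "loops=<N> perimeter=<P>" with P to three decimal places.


Straddling triangles (8 of 20):
  (v5,v0,v6) [++-] → (-0.8127, 0.590463, 0)–(-0.8127, 0.643934, 0)  len=0.0535
  (v5,v6,v2) [+-+] → (-0.8127, 0.643934, 0)–(-0.8127, 0.590463, 0.0654126)  len=0.0845
  (v6,v0,v7) [-+-] → (-0.8127, 0.590463, 0)–(-0.8127, 0, 0)  len=0.5905
  (v6,v7,v2) [--+] → (-0.8127, 0, 0.34126)–(-0.8127, 0.590463, 0.0654126)  len=0.6517
  (v7,v0,v8) [-+-] → (-0.8127, 0, 0)–(-0.8127, -0.590463, 0)  len=0.5905
  (v7,v8,v2) [--+] → (-0.8127, -0.590463, 0.0654126)–(-0.8127, 0, 0.34126)  len=0.6517
  (v8,v0,v9) [-++] → (-0.8127, -0.590463, 0)–(-0.8127, -0.643934, 0)  len=0.0535
  (v8,v9,v2) [-++] → (-0.8127, -0.643934, 0)–(-0.8127, -0.590463, 0.0654126)  len=0.0845

Chained into 1 loop(s):
  loop 1: 8 segments, perimeter = 2.7603
Total perimeter = 2.760

loops=1 perimeter=2.760


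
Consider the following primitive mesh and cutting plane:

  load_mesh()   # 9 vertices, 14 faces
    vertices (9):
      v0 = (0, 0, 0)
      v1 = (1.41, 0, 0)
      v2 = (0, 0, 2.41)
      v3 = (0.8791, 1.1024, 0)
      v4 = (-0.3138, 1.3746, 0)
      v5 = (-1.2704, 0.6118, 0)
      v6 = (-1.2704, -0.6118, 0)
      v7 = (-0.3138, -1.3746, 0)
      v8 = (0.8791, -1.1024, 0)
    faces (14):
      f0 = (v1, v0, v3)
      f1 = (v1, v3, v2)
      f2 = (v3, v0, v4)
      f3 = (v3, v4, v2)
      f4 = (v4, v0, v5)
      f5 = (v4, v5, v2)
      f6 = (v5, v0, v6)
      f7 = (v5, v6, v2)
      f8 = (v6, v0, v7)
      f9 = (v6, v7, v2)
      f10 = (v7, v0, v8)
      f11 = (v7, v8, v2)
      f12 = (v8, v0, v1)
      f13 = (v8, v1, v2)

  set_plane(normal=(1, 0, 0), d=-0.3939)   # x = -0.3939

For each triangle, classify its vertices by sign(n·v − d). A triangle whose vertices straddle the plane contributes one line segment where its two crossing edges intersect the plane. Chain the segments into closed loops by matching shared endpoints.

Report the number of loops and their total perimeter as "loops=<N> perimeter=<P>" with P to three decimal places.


loops=1 perimeter=7.012

Straddling triangles (6 of 14):
  (v4,v0,v5) [++-] → (-0.3939, 0.189695, 0)–(-0.3939, 1.31073, 0)  len=1.1210
  (v4,v5,v2) [+-+] → (-0.3939, 1.31073, 0)–(-0.3939, 0.189695, 1.66276)  len=2.0054
  (v5,v0,v6) [-+-] → (-0.3939, 0.189695, 0)–(-0.3939, -0.189695, 0)  len=0.3794
  (v5,v6,v2) [--+] → (-0.3939, -0.189695, 1.66276)–(-0.3939, 0.189695, 1.66276)  len=0.3794
  (v6,v0,v7) [-++] → (-0.3939, -0.189695, 0)–(-0.3939, -1.31073, 0)  len=1.1210
  (v6,v7,v2) [-++] → (-0.3939, -1.31073, 0)–(-0.3939, -0.189695, 1.66276)  len=2.0054

Chained into 1 loop(s):
  loop 1: 6 segments, perimeter = 7.0116
Total perimeter = 7.012


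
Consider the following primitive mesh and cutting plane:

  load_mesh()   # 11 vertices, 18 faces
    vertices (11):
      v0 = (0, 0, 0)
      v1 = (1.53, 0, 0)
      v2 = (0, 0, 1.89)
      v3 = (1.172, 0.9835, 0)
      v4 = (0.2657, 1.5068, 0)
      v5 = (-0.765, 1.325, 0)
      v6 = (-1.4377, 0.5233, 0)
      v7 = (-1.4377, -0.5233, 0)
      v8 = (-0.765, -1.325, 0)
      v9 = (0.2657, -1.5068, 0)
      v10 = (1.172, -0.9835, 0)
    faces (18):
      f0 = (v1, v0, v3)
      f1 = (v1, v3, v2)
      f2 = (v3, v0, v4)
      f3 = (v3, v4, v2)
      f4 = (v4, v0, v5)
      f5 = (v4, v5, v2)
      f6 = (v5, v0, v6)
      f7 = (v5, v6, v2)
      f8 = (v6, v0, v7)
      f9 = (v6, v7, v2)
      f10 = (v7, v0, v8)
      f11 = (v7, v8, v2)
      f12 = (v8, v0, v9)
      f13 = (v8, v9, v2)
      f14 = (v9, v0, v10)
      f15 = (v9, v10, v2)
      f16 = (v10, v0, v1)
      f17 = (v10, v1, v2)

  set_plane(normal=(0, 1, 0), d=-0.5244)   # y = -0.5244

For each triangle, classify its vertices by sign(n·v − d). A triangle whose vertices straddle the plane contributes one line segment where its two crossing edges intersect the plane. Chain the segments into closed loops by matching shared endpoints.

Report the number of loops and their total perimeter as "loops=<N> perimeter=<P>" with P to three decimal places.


Straddling triangles (8 of 18):
  (v7,v0,v8) [++-] → (-0.302767, -0.5244, 0)–(-1.43678, -0.5244, 0)  len=1.1340
  (v7,v8,v2) [+-+] → (-1.43678, -0.5244, 0)–(-0.302767, -0.5244, 1.14199)  len=1.6094
  (v8,v0,v9) [-+-] → (-0.302767, -0.5244, 0)–(0.0924695, -0.5244, 0)  len=0.3952
  (v8,v9,v2) [--+] → (0.0924695, -0.5244, 1.23224)–(-0.302767, -0.5244, 1.14199)  len=0.4054
  (v9,v0,v10) [-+-] → (0.0924695, -0.5244, 0)–(0.624908, -0.5244, 0)  len=0.5324
  (v9,v10,v2) [--+] → (0.624908, -0.5244, 0.882256)–(0.0924695, -0.5244, 1.23224)  len=0.6372
  (v10,v0,v1) [-++] → (0.624908, -0.5244, 0)–(1.33912, -0.5244, 0)  len=0.7142
  (v10,v1,v2) [-++] → (1.33912, -0.5244, 0)–(0.624908, -0.5244, 0.882256)  len=1.1351

Chained into 1 loop(s):
  loop 1: 8 segments, perimeter = 6.5630
Total perimeter = 6.563

loops=1 perimeter=6.563


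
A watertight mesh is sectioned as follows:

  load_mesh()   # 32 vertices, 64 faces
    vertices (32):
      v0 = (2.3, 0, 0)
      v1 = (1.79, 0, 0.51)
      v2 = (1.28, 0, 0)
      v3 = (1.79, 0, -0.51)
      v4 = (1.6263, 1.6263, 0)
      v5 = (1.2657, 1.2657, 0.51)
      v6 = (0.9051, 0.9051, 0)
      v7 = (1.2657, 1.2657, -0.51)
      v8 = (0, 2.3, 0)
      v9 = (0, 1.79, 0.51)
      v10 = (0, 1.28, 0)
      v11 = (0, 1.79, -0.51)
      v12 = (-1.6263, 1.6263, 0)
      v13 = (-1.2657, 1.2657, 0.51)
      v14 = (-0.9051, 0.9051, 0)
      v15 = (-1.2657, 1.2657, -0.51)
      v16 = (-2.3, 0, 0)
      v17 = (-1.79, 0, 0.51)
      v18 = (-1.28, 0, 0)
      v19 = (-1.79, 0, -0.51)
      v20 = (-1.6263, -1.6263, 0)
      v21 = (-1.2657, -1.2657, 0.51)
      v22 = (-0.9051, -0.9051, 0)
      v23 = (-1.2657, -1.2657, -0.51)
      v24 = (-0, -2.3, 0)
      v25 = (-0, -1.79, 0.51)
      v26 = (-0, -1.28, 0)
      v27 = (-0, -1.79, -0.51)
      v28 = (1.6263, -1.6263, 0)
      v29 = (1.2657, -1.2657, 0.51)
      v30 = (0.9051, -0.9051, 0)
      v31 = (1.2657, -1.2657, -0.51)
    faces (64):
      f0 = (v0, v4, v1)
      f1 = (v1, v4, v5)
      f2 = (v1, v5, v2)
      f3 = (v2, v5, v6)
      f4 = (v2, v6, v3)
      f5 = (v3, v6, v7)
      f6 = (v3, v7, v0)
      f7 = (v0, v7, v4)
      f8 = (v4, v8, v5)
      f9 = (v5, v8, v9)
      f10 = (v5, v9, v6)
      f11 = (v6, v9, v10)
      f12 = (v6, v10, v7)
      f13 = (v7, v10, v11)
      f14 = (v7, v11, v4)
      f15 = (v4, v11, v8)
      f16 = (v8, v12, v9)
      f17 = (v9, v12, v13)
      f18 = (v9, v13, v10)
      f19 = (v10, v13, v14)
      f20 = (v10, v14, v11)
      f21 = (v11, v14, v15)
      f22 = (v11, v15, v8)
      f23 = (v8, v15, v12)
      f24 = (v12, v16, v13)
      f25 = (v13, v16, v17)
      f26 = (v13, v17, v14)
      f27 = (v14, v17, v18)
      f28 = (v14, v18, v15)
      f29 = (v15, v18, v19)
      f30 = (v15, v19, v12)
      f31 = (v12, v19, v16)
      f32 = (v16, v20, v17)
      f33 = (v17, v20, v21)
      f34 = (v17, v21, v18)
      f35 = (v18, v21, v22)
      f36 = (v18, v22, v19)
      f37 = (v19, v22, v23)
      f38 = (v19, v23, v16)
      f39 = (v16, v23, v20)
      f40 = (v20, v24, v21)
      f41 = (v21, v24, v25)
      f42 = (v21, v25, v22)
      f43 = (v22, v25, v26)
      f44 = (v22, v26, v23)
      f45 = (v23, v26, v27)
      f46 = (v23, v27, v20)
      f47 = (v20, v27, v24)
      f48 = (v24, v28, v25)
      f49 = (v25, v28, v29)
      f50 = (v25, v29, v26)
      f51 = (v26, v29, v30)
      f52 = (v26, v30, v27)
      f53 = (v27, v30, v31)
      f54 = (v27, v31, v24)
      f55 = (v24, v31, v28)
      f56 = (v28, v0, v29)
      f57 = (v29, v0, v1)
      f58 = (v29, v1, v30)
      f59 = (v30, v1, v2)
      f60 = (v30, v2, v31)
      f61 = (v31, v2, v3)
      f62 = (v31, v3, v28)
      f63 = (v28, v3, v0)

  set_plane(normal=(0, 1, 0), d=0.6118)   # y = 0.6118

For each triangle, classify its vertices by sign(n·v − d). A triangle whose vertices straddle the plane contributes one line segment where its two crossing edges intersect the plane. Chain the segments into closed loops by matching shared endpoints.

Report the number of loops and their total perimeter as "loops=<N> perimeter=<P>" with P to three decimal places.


Straddling triangles (16 of 64):
  (v0,v4,v1) [-+-] → (2.04656, 0.6118, 0)–(1.72842, 0.6118, 0.318142)  len=0.4499
  (v1,v4,v5) [-++] → (1.72842, 0.6118, 0.318142)–(1.53657, 0.6118, 0.51)  len=0.2713
  (v1,v5,v2) [-+-] → (1.53657, 0.6118, 0.51)–(1.27309, 0.6118, 0.246518)  len=0.3726
  (v2,v5,v6) [-++] → (1.27309, 0.6118, 0.246518)–(1.02659, 0.6118, 0)  len=0.3486
  (v2,v6,v3) [-+-] → (1.02659, 0.6118, 0)–(1.19185, 0.6118, -0.165267)  len=0.2337
  (v3,v6,v7) [-++] → (1.19185, 0.6118, -0.165267)–(1.53657, 0.6118, -0.51)  len=0.4875
  (v3,v7,v0) [-+-] → (1.53657, 0.6118, -0.51)–(1.80005, 0.6118, -0.246518)  len=0.3726
  (v0,v7,v4) [-++] → (1.80005, 0.6118, -0.246518)–(2.04656, 0.6118, 0)  len=0.3486
  (v12,v16,v13) [+-+] → (-2.04656, 0.6118, 0)–(-1.80005, 0.6118, 0.246518)  len=0.3486
  (v13,v16,v17) [+--] → (-1.80005, 0.6118, 0.246518)–(-1.53657, 0.6118, 0.51)  len=0.3726
  (v13,v17,v14) [+-+] → (-1.53657, 0.6118, 0.51)–(-1.19185, 0.6118, 0.165267)  len=0.4875
  (v14,v17,v18) [+--] → (-1.19185, 0.6118, 0.165267)–(-1.02659, 0.6118, 0)  len=0.2337
  (v14,v18,v15) [+-+] → (-1.02659, 0.6118, 0)–(-1.27309, 0.6118, -0.246518)  len=0.3486
  (v15,v18,v19) [+--] → (-1.27309, 0.6118, -0.246518)–(-1.53657, 0.6118, -0.51)  len=0.3726
  (v15,v19,v12) [+-+] → (-1.53657, 0.6118, -0.51)–(-1.72842, 0.6118, -0.318142)  len=0.2713
  (v12,v19,v16) [+--] → (-1.72842, 0.6118, -0.318142)–(-2.04656, 0.6118, 0)  len=0.4499

Chained into 2 loop(s):
  loop 1: 8 segments, perimeter = 2.8850
  loop 2: 8 segments, perimeter = 2.8850
Total perimeter = 5.770

loops=2 perimeter=5.770


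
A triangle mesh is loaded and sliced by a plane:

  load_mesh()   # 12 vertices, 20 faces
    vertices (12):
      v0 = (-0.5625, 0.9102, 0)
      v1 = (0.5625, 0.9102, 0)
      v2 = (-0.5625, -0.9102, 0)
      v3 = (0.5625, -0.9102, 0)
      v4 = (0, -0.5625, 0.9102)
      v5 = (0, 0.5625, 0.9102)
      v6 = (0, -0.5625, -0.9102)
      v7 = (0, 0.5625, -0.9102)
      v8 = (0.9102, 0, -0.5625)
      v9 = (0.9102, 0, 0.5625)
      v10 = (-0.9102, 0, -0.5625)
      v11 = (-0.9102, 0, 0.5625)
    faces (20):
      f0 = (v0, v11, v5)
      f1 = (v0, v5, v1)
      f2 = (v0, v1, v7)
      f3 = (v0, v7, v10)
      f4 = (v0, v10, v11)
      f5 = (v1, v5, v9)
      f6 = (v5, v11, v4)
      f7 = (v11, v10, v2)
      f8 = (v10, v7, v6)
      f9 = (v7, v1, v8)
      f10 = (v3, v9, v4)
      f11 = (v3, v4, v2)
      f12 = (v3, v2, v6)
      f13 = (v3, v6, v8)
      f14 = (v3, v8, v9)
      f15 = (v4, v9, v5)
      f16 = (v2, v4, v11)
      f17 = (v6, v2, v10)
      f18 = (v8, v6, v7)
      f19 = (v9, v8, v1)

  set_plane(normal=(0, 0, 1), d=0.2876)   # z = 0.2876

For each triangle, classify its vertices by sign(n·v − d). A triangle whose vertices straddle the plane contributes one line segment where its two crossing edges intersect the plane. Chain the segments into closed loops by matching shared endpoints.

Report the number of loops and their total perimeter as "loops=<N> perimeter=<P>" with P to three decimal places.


Straddling triangles (10 of 20):
  (v0,v11,v5) [-++] → (-0.740275, 0.444825, 0.2876)–(-0.384764, 0.800336, 0.2876)  len=0.5028
  (v0,v5,v1) [-+-] → (-0.384764, 0.800336, 0.2876)–(0.384764, 0.800336, 0.2876)  len=0.7695
  (v0,v10,v11) [--+] → (-0.9102, 0, 0.2876)–(-0.740275, 0.444825, 0.2876)  len=0.4762
  (v1,v5,v9) [-++] → (0.384764, 0.800336, 0.2876)–(0.740275, 0.444825, 0.2876)  len=0.5028
  (v11,v10,v2) [+--] → (-0.9102, 0, 0.2876)–(-0.740275, -0.444825, 0.2876)  len=0.4762
  (v3,v9,v4) [-++] → (0.740275, -0.444825, 0.2876)–(0.384764, -0.800336, 0.2876)  len=0.5028
  (v3,v4,v2) [-+-] → (0.384764, -0.800336, 0.2876)–(-0.384764, -0.800336, 0.2876)  len=0.7695
  (v3,v8,v9) [--+] → (0.9102, 0, 0.2876)–(0.740275, -0.444825, 0.2876)  len=0.4762
  (v2,v4,v11) [-++] → (-0.384764, -0.800336, 0.2876)–(-0.740275, -0.444825, 0.2876)  len=0.5028
  (v9,v8,v1) [+--] → (0.9102, 0, 0.2876)–(0.740275, 0.444825, 0.2876)  len=0.4762

Chained into 1 loop(s):
  loop 1: 10 segments, perimeter = 5.4548
Total perimeter = 5.455

loops=1 perimeter=5.455


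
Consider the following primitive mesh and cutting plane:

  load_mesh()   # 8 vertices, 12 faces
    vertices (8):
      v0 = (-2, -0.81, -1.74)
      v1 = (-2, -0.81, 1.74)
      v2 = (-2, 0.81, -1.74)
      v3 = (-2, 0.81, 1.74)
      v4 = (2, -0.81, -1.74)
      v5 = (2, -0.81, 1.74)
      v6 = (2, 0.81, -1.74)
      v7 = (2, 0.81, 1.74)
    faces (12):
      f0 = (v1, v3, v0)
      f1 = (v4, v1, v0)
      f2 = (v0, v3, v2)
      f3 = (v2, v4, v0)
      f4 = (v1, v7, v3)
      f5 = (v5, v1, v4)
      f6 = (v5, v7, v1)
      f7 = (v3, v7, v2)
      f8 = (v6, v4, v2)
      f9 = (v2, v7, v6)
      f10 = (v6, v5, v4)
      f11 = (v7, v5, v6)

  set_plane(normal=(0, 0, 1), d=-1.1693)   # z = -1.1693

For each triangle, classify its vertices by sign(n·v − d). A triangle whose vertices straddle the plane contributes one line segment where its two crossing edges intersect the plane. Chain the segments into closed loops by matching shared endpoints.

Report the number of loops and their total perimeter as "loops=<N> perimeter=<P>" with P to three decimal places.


Straddling triangles (8 of 12):
  (v1,v3,v0) [++-] → (-2, -0.544329, -1.1693)–(-2, -0.81, -1.1693)  len=0.2657
  (v4,v1,v0) [-+-] → (1.34402, -0.81, -1.1693)–(-2, -0.81, -1.1693)  len=3.3440
  (v0,v3,v2) [-+-] → (-2, -0.544329, -1.1693)–(-2, 0.81, -1.1693)  len=1.3543
  (v5,v1,v4) [++-] → (1.34402, -0.81, -1.1693)–(2, -0.81, -1.1693)  len=0.6560
  (v3,v7,v2) [++-] → (-1.34402, 0.81, -1.1693)–(-2, 0.81, -1.1693)  len=0.6560
  (v2,v7,v6) [-+-] → (-1.34402, 0.81, -1.1693)–(2, 0.81, -1.1693)  len=3.3440
  (v6,v5,v4) [-+-] → (2, 0.544329, -1.1693)–(2, -0.81, -1.1693)  len=1.3543
  (v7,v5,v6) [++-] → (2, 0.544329, -1.1693)–(2, 0.81, -1.1693)  len=0.2657

Chained into 1 loop(s):
  loop 1: 8 segments, perimeter = 11.2400
Total perimeter = 11.240

loops=1 perimeter=11.240


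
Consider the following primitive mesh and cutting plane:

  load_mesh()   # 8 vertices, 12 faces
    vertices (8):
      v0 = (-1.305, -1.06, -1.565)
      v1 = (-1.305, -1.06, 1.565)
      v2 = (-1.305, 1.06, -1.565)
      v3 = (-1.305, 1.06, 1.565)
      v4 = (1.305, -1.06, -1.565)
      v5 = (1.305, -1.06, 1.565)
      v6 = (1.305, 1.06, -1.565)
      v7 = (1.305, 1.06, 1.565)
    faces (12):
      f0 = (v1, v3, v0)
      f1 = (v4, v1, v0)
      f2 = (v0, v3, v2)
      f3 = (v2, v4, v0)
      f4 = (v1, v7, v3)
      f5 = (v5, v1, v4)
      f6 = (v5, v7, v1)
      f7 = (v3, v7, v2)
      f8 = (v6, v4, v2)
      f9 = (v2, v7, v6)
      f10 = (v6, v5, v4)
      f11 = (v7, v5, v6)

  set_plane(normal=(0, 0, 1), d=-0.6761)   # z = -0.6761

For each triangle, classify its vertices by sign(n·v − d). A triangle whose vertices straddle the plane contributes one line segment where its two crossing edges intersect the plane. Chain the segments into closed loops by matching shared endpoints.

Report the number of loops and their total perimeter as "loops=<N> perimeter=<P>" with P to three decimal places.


Straddling triangles (8 of 12):
  (v1,v3,v0) [++-] → (-1.305, -0.457934, -0.6761)–(-1.305, -1.06, -0.6761)  len=0.6021
  (v4,v1,v0) [-+-] → (0.563777, -1.06, -0.6761)–(-1.305, -1.06, -0.6761)  len=1.8688
  (v0,v3,v2) [-+-] → (-1.305, -0.457934, -0.6761)–(-1.305, 1.06, -0.6761)  len=1.5179
  (v5,v1,v4) [++-] → (0.563777, -1.06, -0.6761)–(1.305, -1.06, -0.6761)  len=0.7412
  (v3,v7,v2) [++-] → (-0.563777, 1.06, -0.6761)–(-1.305, 1.06, -0.6761)  len=0.7412
  (v2,v7,v6) [-+-] → (-0.563777, 1.06, -0.6761)–(1.305, 1.06, -0.6761)  len=1.8688
  (v6,v5,v4) [-+-] → (1.305, 0.457934, -0.6761)–(1.305, -1.06, -0.6761)  len=1.5179
  (v7,v5,v6) [++-] → (1.305, 0.457934, -0.6761)–(1.305, 1.06, -0.6761)  len=0.6021

Chained into 1 loop(s):
  loop 1: 8 segments, perimeter = 9.4600
Total perimeter = 9.460

loops=1 perimeter=9.460


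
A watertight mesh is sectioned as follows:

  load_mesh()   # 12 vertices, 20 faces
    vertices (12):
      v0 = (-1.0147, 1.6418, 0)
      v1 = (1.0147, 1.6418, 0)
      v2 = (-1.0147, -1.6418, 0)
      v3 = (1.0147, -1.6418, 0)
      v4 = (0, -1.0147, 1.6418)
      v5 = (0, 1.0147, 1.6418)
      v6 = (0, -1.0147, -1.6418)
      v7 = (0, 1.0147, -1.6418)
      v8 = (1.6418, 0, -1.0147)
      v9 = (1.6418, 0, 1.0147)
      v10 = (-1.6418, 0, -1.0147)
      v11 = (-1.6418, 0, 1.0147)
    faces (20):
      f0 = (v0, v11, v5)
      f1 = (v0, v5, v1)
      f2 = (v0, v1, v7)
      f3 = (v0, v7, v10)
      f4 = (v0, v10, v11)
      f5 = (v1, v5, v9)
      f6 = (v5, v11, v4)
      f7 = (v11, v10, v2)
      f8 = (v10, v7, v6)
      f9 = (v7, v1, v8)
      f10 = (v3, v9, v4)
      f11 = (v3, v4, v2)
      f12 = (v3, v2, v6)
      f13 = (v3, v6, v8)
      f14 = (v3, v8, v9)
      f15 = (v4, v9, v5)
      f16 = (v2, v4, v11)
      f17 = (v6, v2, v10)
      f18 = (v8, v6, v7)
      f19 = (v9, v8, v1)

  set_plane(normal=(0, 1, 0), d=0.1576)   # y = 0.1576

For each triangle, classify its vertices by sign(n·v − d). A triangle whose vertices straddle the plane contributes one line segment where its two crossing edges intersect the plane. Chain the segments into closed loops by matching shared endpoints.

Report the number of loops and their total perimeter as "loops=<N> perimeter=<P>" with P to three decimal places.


loops=1 perimeter=10.709

Straddling triangles (10 of 20):
  (v0,v11,v5) [+-+] → (-1.5816, 0.1576, 0.917297)–(-1.3868, 0.1576, 1.1121)  len=0.2755
  (v0,v7,v10) [++-] → (-1.3868, 0.1576, -1.1121)–(-1.5816, 0.1576, -0.917297)  len=0.2755
  (v0,v10,v11) [+--] → (-1.5816, 0.1576, -0.917297)–(-1.5816, 0.1576, 0.917297)  len=1.8346
  (v1,v5,v9) [++-] → (1.3868, 0.1576, 1.1121)–(1.5816, 0.1576, 0.917297)  len=0.2755
  (v5,v11,v4) [+--] → (-1.3868, 0.1576, 1.1121)–(0, 0.1576, 1.6418)  len=1.4845
  (v10,v7,v6) [-+-] → (-1.3868, 0.1576, -1.1121)–(0, 0.1576, -1.6418)  len=1.4845
  (v7,v1,v8) [++-] → (1.5816, 0.1576, -0.917297)–(1.3868, 0.1576, -1.1121)  len=0.2755
  (v4,v9,v5) [--+] → (1.3868, 0.1576, 1.1121)–(0, 0.1576, 1.6418)  len=1.4845
  (v8,v6,v7) [--+] → (0, 0.1576, -1.6418)–(1.3868, 0.1576, -1.1121)  len=1.4845
  (v9,v8,v1) [--+] → (1.5816, 0.1576, -0.917297)–(1.5816, 0.1576, 0.917297)  len=1.8346

Chained into 1 loop(s):
  loop 1: 10 segments, perimeter = 10.7092
Total perimeter = 10.709
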